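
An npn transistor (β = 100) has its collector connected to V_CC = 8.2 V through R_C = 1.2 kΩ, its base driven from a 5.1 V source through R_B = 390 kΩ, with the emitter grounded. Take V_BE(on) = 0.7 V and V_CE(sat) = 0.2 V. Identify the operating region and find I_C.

active; I_C ≈ 1.1 mA

Assume active. Base-emitter loop: I_B = (V_BB − V_BE)/R_B = (5.1 − 0.7)/390 = 0.0113 mA.
I_C = β·I_B = 100×0.0113 = 1.13 mA.
V_CE = V_CC − I_C·R_C = 8.2 − 1.13×1.2 = 6.85 V > V_CE(sat), so the active-region assumption holds.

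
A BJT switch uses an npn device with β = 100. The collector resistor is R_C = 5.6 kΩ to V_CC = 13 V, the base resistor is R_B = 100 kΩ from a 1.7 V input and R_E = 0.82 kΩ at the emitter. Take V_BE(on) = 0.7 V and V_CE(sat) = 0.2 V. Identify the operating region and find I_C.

active; I_C ≈ 0.55 mA

Assume active. Base-emitter loop: I_B = (V_BB − V_BE)/(R_B + (β+1)R_E) = (1.7 − 0.7)/(100 + 101×0.82) = 0.00547 mA.
I_C = β·I_B = 100×0.00547 = 0.547 mA.
V_CE = V_CC − I_C·R_C − I_E·R_E = 13 − 0.547×5.6 − 0.552×0.82 = 9.48 V > V_CE(sat), so the active-region assumption holds.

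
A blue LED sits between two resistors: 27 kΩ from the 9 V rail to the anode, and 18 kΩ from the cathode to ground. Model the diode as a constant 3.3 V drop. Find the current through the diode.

The two resistors are in series with the diode, so KVL gives 9 = I·27 + 3.3 + I·18.
I = (9 − 3.3) / (27 + 18) kΩ = 5.7 / 45 = 0.127 mA.

I ≈ 0.13 mA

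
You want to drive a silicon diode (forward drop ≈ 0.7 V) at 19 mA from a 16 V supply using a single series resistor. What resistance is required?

R ≈ 0.81 kΩ

The resistor drops V_S − V_D = 16 − 0.7 = 15.3 V at 19 mA.
R = 15.3 V / 19 mA = 0.805 kΩ.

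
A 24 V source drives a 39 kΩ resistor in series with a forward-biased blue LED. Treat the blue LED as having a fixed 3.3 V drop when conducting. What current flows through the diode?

KVL around the loop: 24 = V_D + I·R = 3.3 + I × 39 kΩ.
So I = (24 − 3.3) / 39 kΩ = 20.7 / 39 = 0.531 mA.

I ≈ 0.53 mA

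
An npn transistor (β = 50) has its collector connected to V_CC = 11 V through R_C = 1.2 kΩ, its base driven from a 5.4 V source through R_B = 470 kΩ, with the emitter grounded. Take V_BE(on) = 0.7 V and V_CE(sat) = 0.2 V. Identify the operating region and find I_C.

active; I_C ≈ 0.5 mA

Assume active. Base-emitter loop: I_B = (V_BB − V_BE)/R_B = (5.4 − 0.7)/470 = 0.01 mA.
I_C = β·I_B = 50×0.01 = 0.5 mA.
V_CE = V_CC − I_C·R_C = 11 − 0.5×1.2 = 10.4 V > V_CE(sat), so the active-region assumption holds.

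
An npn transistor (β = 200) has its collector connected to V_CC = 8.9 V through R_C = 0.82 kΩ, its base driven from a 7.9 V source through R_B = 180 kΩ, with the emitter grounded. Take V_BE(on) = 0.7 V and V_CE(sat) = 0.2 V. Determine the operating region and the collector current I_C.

active; I_C ≈ 8 mA

Assume active. Base-emitter loop: I_B = (V_BB − V_BE)/R_B = (7.9 − 0.7)/180 = 0.04 mA.
I_C = β·I_B = 200×0.04 = 8 mA.
V_CE = V_CC − I_C·R_C = 8.9 − 8×0.82 = 2.34 V > V_CE(sat), so the active-region assumption holds.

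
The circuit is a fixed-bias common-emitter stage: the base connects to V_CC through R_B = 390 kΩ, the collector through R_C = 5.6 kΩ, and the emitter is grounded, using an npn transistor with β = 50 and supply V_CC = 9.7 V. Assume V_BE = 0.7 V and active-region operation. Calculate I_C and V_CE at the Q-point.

I_C ≈ 1.2 mA, V_CE ≈ 3.2 V

Base loop: V_CC = I_B·R_B + V_BE, so I_B = (9.7 − 0.7)/390 kΩ = 0.0231 mA.
In the active region I_C = β·I_B = 50 × 0.0231 = 1.15 mA.
Collector loop: V_CE = V_CC − I_C·R_C = 9.7 − 1.15×5.6 = 3.24 V.
Since V_CE = 3.24 V > V_CE(sat) ≈ 0.2 V, the transistor is in the active region as assumed.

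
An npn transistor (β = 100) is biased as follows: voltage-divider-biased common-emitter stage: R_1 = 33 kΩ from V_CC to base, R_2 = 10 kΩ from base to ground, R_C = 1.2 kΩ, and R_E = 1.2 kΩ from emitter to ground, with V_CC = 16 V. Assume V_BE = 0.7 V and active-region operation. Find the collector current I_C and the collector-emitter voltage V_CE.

Thevenize the base divider: V_Th = V_CC·R_2/(R_1+R_2) = 16×10/43 = 3.72 V, R_Th = R_1‖R_2 = 7.67 kΩ.
Base-emitter loop: V_Th = I_B·R_Th + V_BE + (β+1)I_B·R_E, so I_B = (3.72 − 0.7) / (7.67 + 101×1.2) = 0.0234 mA.
I_C = β·I_B = 100×0.0234 = 2.34 mA, and I_E = (β+1)I_B = 2.37 mA.
V_CE = V_CC − I_C·R_C − I_E·R_E = 16 − 2.34×1.2 − 2.37×1.2 = 10.3 V.
V_CE = 10.3 V > 0.2 V confirms active-region operation.

I_C ≈ 2.3 mA, V_CE ≈ 10 V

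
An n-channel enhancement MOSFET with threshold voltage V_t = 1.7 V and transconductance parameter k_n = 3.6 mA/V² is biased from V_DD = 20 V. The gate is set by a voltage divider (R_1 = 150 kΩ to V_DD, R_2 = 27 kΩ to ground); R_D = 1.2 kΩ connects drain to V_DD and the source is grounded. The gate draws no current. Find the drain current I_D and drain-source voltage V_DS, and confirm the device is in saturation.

V_G = V_DD·R_2/(R_1+R_2) = 20×27/177 = 3.05 V. With the source grounded, V_GS = V_G = 3.05 V.
Assume saturation: I_D = (k_n/2)(V_GS − V_t)² = (3.6/2)×(3.05 − 1.7)² = 1.8×1.35² = 3.28 mA.
V_DS = V_DD − I_D·R_D = 20 − 3.28×1.2 = 16.1 V.
Saturation requires V_DS ≥ V_GS − V_t = 1.35 V; 16.1 ≥ 1.35 ✓.

I_D ≈ 3.3 mA, V_DS ≈ 16 V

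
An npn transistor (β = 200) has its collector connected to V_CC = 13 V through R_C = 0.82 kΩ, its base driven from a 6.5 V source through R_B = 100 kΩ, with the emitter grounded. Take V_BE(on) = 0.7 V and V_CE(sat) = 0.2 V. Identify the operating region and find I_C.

active; I_C ≈ 12 mA

Assume active. Base-emitter loop: I_B = (V_BB − V_BE)/R_B = (6.5 − 0.7)/100 = 0.058 mA.
I_C = β·I_B = 200×0.058 = 11.6 mA.
V_CE = V_CC − I_C·R_C = 13 − 11.6×0.82 = 3.49 V > V_CE(sat), so the active-region assumption holds.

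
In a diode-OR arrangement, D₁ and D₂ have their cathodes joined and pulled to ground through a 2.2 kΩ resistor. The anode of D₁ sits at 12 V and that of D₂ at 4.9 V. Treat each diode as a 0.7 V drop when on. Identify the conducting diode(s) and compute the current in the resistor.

Assume both conduct. Then node N would need to be at both 12−0.7 = 11.3 V and 4.9−0.7 = 4.2 V, which is impossible.
Assume only D₁ conducts: V_N = 12 − 0.7 = 11.3 V, so I_R = 11.3/2.2 = 5.14 mA.
Check D₂: its anode-to-cathode voltage is 4.9 − 11.3 = -6.4 V < 0.7 V, so it is off. The assumption is consistent.

Only D₁ conducts; I_R ≈ 5.1 mA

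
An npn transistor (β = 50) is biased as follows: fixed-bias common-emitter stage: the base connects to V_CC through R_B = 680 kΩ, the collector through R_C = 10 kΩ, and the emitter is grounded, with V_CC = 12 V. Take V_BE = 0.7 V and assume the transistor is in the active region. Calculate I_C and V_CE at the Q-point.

Base loop: V_CC = I_B·R_B + V_BE, so I_B = (12 − 0.7)/680 kΩ = 0.0166 mA.
In the active region I_C = β·I_B = 50 × 0.0166 = 0.831 mA.
Collector loop: V_CE = V_CC − I_C·R_C = 12 − 0.831×10 = 3.69 V.
Since V_CE = 3.69 V > V_CE(sat) ≈ 0.2 V, the transistor is in the active region as assumed.

I_C ≈ 0.83 mA, V_CE ≈ 3.7 V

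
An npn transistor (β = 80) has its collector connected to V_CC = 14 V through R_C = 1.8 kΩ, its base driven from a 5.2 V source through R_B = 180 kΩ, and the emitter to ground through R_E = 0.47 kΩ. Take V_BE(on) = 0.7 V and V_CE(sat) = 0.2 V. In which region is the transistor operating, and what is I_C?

Assume active. Base-emitter loop: I_B = (V_BB − V_BE)/(R_B + (β+1)R_E) = (5.2 − 0.7)/(180 + 81×0.47) = 0.0206 mA.
I_C = β·I_B = 80×0.0206 = 1.65 mA.
V_CE = V_CC − I_C·R_C − I_E·R_E = 14 − 1.65×1.8 − 1.67×0.47 = 10.2 V > V_CE(sat), so the active-region assumption holds.

active; I_C ≈ 1.7 mA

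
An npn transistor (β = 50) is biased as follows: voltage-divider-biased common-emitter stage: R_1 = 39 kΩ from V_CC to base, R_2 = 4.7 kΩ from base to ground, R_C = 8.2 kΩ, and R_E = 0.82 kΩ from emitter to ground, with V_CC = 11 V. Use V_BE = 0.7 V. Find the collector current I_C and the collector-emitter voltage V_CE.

I_C ≈ 0.52 mA, V_CE ≈ 6.3 V

Thevenize the base divider: V_Th = V_CC·R_2/(R_1+R_2) = 11×4.7/43.7 = 1.18 V, R_Th = R_1‖R_2 = 4.19 kΩ.
Base-emitter loop: V_Th = I_B·R_Th + V_BE + (β+1)I_B·R_E, so I_B = (1.18 − 0.7) / (4.19 + 51×0.82) = 0.0105 mA.
I_C = β·I_B = 50×0.0105 = 0.525 mA, and I_E = (β+1)I_B = 0.535 mA.
V_CE = V_CC − I_C·R_C − I_E·R_E = 11 − 0.525×8.2 − 0.535×0.82 = 6.26 V.
V_CE = 6.26 V > 0.2 V confirms active-region operation.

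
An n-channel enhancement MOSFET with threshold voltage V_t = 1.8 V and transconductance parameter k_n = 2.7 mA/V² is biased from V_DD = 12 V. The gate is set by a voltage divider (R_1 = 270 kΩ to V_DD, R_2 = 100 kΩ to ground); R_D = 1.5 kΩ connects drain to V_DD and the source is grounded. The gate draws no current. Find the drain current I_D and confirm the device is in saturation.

I_D ≈ 2.8 mA

V_G = V_DD·R_2/(R_1+R_2) = 12×100/370 = 3.24 V. With the source grounded, V_GS = V_G = 3.24 V.
Assume saturation: I_D = (k_n/2)(V_GS − V_t)² = (2.7/2)×(3.24 − 1.8)² = 1.35×1.44² = 2.81 mA.
V_DS = V_DD − I_D·R_D = 12 − 2.81×1.5 = 7.78 V.
Saturation requires V_DS ≥ V_GS − V_t = 1.44 V; 7.78 ≥ 1.44 ✓.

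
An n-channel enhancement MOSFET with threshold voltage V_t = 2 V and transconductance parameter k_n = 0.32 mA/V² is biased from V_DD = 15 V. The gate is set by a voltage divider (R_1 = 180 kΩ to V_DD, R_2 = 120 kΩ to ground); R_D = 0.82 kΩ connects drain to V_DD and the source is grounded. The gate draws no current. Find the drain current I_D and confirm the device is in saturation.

I_D ≈ 2.6 mA

V_G = V_DD·R_2/(R_1+R_2) = 15×120/300 = 6 V. With the source grounded, V_GS = V_G = 6 V.
Assume saturation: I_D = (k_n/2)(V_GS − V_t)² = (0.32/2)×(6 − 2)² = 0.16×4² = 2.56 mA.
V_DS = V_DD − I_D·R_D = 15 − 2.56×0.82 = 12.9 V.
Saturation requires V_DS ≥ V_GS − V_t = 4 V; 12.9 ≥ 4 ✓.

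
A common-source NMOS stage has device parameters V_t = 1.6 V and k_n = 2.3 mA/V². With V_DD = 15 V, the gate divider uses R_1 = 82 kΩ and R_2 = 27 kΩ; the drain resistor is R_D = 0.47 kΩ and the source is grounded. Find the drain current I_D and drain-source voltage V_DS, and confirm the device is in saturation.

I_D ≈ 5.1 mA, V_DS ≈ 13 V

V_G = V_DD·R_2/(R_1+R_2) = 15×27/109 = 3.72 V. With the source grounded, V_GS = V_G = 3.72 V.
Assume saturation: I_D = (k_n/2)(V_GS − V_t)² = (2.3/2)×(3.72 − 1.6)² = 1.15×2.12² = 5.15 mA.
V_DS = V_DD − I_D·R_D = 15 − 5.15×0.47 = 12.6 V.
Saturation requires V_DS ≥ V_GS − V_t = 2.12 V; 12.6 ≥ 2.12 ✓.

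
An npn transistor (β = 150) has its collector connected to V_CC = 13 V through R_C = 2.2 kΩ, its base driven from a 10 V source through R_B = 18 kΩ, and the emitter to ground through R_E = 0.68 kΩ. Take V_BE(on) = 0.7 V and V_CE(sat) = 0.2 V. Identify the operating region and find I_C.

saturation; I_C ≈ 4.4 mA

Assume active: I_B = (10 − 0.7)/(18 + 151×0.68) = 0.0771 mA, I_C = β·I_B = 11.6 mA.
Then V_CE = 13 − 11.6×2.2 − 11.6×0.68 = -20.3 V < 0.2 V — the active assumption fails.
Re-solve with V_CE = 0.2 V. KCL at the emitter: V_E/R_E = (V_BB−0.7−V_E)/R_B + (V_CC−0.2−V_E)/R_C, giving V_E = 3.2 V.
I_C = (V_CC − 0.2 − V_E)/R_C = (12.8 − 3.2)/2.2 = 4.36 mA.
Check: I_B = (9.3 − 3.2)/18 = 0.339 mA, and β·I_B = 50.8 mA > I_C, confirming saturation.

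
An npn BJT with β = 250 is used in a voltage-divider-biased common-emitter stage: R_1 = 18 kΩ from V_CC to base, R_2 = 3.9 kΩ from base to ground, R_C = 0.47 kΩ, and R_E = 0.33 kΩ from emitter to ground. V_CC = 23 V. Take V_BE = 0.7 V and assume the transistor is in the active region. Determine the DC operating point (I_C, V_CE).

I_C ≈ 9.9 mA, V_CE ≈ 15 V

Thevenize the base divider: V_Th = V_CC·R_2/(R_1+R_2) = 23×3.9/21.9 = 4.1 V, R_Th = R_1‖R_2 = 3.21 kΩ.
Base-emitter loop: V_Th = I_B·R_Th + V_BE + (β+1)I_B·R_E, so I_B = (4.1 − 0.7) / (3.21 + 251×0.33) = 0.0395 mA.
I_C = β·I_B = 250×0.0395 = 9.87 mA, and I_E = (β+1)I_B = 9.91 mA.
V_CE = V_CC − I_C·R_C − I_E·R_E = 23 − 9.87×0.47 − 9.91×0.33 = 15.1 V.
V_CE = 15.1 V > 0.2 V confirms active-region operation.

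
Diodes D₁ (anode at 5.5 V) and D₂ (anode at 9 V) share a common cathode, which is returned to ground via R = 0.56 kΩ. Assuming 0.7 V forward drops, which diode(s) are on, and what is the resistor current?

Only D₂ conducts; I_R ≈ 15 mA

Assume both conduct. Then node N would need to be at both 5.5−0.7 = 4.8 V and 9−0.7 = 8.3 V, which is impossible.
Assume only D₂ conducts: V_N = 9 − 0.7 = 8.3 V, so I_R = 8.3/0.56 = 14.8 mA.
Check D₁: its anode-to-cathode voltage is 5.5 − 8.3 = -2.8 V < 0.7 V, so it is off. The assumption is consistent.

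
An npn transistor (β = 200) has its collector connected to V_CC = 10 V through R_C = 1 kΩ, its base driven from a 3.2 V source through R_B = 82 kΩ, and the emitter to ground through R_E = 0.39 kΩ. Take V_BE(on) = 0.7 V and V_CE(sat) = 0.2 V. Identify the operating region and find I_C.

Assume active. Base-emitter loop: I_B = (V_BB − V_BE)/(R_B + (β+1)R_E) = (3.2 − 0.7)/(82 + 201×0.39) = 0.0156 mA.
I_C = β·I_B = 200×0.0156 = 3.12 mA.
V_CE = V_CC − I_C·R_C − I_E·R_E = 10 − 3.12×1 − 3.13×0.39 = 5.66 V > V_CE(sat), so the active-region assumption holds.

active; I_C ≈ 3.1 mA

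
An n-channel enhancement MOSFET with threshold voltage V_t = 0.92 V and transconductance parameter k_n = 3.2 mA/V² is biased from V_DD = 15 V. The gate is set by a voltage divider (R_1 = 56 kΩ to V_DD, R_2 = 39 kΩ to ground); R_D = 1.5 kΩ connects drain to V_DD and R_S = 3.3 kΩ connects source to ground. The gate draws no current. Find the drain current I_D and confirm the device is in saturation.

V_G = V_DD·R_2/(R_1+R_2) = 15×39/95 = 6.16 V.
Assume saturation: I_D = (k_n/2)(V_GS − V_t)² with V_GS = V_G − I_D·R_S = 6.16 − 3.3·I_D.
Substituting gives 17.4·I_D² − 56.3·I_D + 43.9 = 0, with roots I_D = 1.31 or 1.92 mA.
The root I_D = 1.92 mA gives V_GS = -0.175 V ≤ V_t, so take I_D = 1.31 mA.
Then V_GS = 1.83 V and V_DS = V_DD − I_D(R_D+R_S) = 15 − 1.31×4.8 = 8.7 V.
Saturation requires V_DS ≥ V_GS − V_t = 0.906 V; 8.7 ≥ 0.906 ✓.

I_D ≈ 1.3 mA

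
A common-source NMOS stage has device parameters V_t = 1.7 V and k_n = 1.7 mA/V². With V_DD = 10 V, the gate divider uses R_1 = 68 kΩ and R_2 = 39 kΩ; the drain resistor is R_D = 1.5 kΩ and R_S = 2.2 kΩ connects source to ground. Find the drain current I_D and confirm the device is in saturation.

V_G = V_DD·R_2/(R_1+R_2) = 10×39/107 = 3.64 V.
Assume saturation: I_D = (k_n/2)(V_GS − V_t)² with V_GS = V_G − I_D·R_S = 3.64 − 2.2·I_D.
Substituting gives 4.11·I_D² − 8.27·I_D + 3.22 = 0, with roots I_D = 0.526 or 1.48 mA.
The root I_D = 1.48 mA gives V_GS = 0.378 V ≤ V_t, so take I_D = 0.526 mA.
Then V_GS = 2.49 V and V_DS = V_DD − I_D(R_D+R_S) = 10 − 0.526×3.7 = 8.05 V.
Saturation requires V_DS ≥ V_GS − V_t = 0.787 V; 8.05 ≥ 0.787 ✓.

I_D ≈ 0.53 mA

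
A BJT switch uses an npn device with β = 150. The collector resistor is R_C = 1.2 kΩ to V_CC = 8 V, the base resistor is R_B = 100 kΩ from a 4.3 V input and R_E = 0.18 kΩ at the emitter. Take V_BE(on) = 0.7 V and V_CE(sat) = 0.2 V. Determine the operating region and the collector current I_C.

Assume active. Base-emitter loop: I_B = (V_BB − V_BE)/(R_B + (β+1)R_E) = (4.3 − 0.7)/(100 + 151×0.18) = 0.0283 mA.
I_C = β·I_B = 150×0.0283 = 4.25 mA.
V_CE = V_CC − I_C·R_C − I_E·R_E = 8 − 4.25×1.2 − 4.27×0.18 = 2.14 V > V_CE(sat), so the active-region assumption holds.

active; I_C ≈ 4.2 mA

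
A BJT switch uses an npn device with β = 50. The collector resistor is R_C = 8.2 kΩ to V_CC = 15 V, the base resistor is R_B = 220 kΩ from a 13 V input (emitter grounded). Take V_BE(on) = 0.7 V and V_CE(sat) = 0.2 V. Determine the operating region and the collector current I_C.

Assume active: I_B = (13 − 0.7)/220 = 0.0559 mA, giving I_C = β·I_B = 2.8 mA.
But then V_CE = 15 − 2.8×8.2 = -7.92 V < V_CE(sat) = 0.2 V — impossible in the active region.
So the transistor is saturated. With V_CE = 0.2 V, I_C = (V_CC − 0.2)/R_C = 14.8/8.2 = 1.8 mA.
Check: β·I_B = 2.8 mA > I_C = 1.8 mA, confirming saturation.

saturation; I_C ≈ 1.8 mA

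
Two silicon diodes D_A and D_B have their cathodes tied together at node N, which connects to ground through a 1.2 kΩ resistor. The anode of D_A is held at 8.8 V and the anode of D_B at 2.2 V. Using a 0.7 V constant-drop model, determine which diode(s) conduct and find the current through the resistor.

Only D_A conducts; I_R ≈ 6.8 mA

Assume both conduct. Then node N would need to be at both 8.8−0.7 = 8.1 V and 2.2−0.7 = 1.5 V, which is impossible.
Assume only D_A conducts: V_N = 8.8 − 0.7 = 8.1 V, so I_R = 8.1/1.2 = 6.75 mA.
Check D_B: its anode-to-cathode voltage is 2.2 − 8.1 = -5.9 V < 0.7 V, so it is off. The assumption is consistent.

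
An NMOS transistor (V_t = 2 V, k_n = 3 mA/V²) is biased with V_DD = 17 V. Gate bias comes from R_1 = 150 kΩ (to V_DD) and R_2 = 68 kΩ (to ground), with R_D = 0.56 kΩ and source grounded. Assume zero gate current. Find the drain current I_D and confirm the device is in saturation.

V_G = V_DD·R_2/(R_1+R_2) = 17×68/218 = 5.3 V. With the source grounded, V_GS = V_G = 5.3 V.
Assume saturation: I_D = (k_n/2)(V_GS − V_t)² = (3/2)×(5.3 − 2)² = 1.5×3.3² = 16.4 mA.
V_DS = V_DD − I_D·R_D = 17 − 16.4×0.56 = 7.84 V.
Saturation requires V_DS ≥ V_GS − V_t = 3.3 V; 7.84 ≥ 3.3 ✓.

I_D ≈ 16 mA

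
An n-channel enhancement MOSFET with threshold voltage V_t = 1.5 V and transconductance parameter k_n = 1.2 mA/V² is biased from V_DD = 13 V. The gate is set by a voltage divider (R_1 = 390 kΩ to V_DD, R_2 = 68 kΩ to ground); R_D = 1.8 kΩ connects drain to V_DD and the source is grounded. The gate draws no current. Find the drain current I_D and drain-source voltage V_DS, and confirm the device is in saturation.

I_D ≈ 0.11 mA, V_DS ≈ 13 V

V_G = V_DD·R_2/(R_1+R_2) = 13×68/458 = 1.93 V. With the source grounded, V_GS = V_G = 1.93 V.
Assume saturation: I_D = (k_n/2)(V_GS − V_t)² = (1.2/2)×(1.93 − 1.5)² = 0.6×0.43² = 0.111 mA.
V_DS = V_DD − I_D·R_D = 13 − 0.111×1.8 = 12.8 V.
Saturation requires V_DS ≥ V_GS − V_t = 0.43 V; 12.8 ≥ 0.43 ✓.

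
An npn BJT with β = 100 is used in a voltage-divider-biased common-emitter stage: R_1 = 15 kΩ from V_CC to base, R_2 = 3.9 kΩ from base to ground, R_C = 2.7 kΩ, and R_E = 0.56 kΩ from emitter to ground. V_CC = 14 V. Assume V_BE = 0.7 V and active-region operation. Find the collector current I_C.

I_C ≈ 3.7 mA

Thevenize the base divider: V_Th = V_CC·R_2/(R_1+R_2) = 14×3.9/18.9 = 2.89 V, R_Th = R_1‖R_2 = 3.1 kΩ.
Base-emitter loop: V_Th = I_B·R_Th + V_BE + (β+1)I_B·R_E, so I_B = (2.89 − 0.7) / (3.1 + 101×0.56) = 0.0367 mA.
I_C = β·I_B = 100×0.0367 = 3.67 mA, and I_E = (β+1)I_B = 3.71 mA.
V_CE = V_CC − I_C·R_C − I_E·R_E = 14 − 3.67×2.7 − 3.71×0.56 = 2.02 V.
V_CE = 2.02 V > 0.2 V confirms active-region operation.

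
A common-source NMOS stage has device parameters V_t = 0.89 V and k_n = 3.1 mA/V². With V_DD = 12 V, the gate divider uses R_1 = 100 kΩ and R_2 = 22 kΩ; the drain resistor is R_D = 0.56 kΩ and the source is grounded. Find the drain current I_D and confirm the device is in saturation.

V_G = V_DD·R_2/(R_1+R_2) = 12×22/122 = 2.16 V. With the source grounded, V_GS = V_G = 2.16 V.
Assume saturation: I_D = (k_n/2)(V_GS − V_t)² = (3.1/2)×(2.16 − 0.89)² = 1.55×1.27² = 2.52 mA.
V_DS = V_DD − I_D·R_D = 12 − 2.52×0.56 = 10.6 V.
Saturation requires V_DS ≥ V_GS − V_t = 1.27 V; 10.6 ≥ 1.27 ✓.

I_D ≈ 2.5 mA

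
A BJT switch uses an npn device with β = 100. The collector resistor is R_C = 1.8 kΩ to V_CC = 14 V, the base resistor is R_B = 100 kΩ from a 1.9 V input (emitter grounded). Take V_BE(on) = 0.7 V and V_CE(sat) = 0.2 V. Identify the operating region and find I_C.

active; I_C ≈ 1.2 mA

Assume active. Base-emitter loop: I_B = (V_BB − V_BE)/R_B = (1.9 − 0.7)/100 = 0.012 mA.
I_C = β·I_B = 100×0.012 = 1.2 mA.
V_CE = V_CC − I_C·R_C = 14 − 1.2×1.8 = 11.8 V > V_CE(sat), so the active-region assumption holds.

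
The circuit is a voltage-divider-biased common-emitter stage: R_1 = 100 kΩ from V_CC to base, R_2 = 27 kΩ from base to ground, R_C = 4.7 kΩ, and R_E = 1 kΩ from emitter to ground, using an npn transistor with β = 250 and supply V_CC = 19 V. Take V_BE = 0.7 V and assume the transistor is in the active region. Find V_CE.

V_CE ≈ 1.5 V

Thevenize the base divider: V_Th = V_CC·R_2/(R_1+R_2) = 19×27/127 = 4.04 V, R_Th = R_1‖R_2 = 21.3 kΩ.
Base-emitter loop: V_Th = I_B·R_Th + V_BE + (β+1)I_B·R_E, so I_B = (4.04 − 0.7) / (21.3 + 251×1) = 0.0123 mA.
I_C = β·I_B = 250×0.0123 = 3.07 mA, and I_E = (β+1)I_B = 3.08 mA.
V_CE = V_CC − I_C·R_C − I_E·R_E = 19 − 3.07×4.7 − 3.08×1 = 1.51 V.
V_CE = 1.51 V > 0.2 V confirms active-region operation.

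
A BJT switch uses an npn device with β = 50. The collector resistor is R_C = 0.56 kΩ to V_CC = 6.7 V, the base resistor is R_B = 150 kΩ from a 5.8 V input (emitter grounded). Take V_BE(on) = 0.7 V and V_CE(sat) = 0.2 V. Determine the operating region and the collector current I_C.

active; I_C ≈ 1.7 mA

Assume active. Base-emitter loop: I_B = (V_BB − V_BE)/R_B = (5.8 − 0.7)/150 = 0.034 mA.
I_C = β·I_B = 50×0.034 = 1.7 mA.
V_CE = V_CC − I_C·R_C = 6.7 − 1.7×0.56 = 5.75 V > V_CE(sat), so the active-region assumption holds.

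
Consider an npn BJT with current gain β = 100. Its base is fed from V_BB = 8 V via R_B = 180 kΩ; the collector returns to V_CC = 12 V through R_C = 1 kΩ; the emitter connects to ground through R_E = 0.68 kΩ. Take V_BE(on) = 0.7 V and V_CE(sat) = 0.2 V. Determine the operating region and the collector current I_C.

Assume active. Base-emitter loop: I_B = (V_BB − V_BE)/(R_B + (β+1)R_E) = (8 − 0.7)/(180 + 101×0.68) = 0.0294 mA.
I_C = β·I_B = 100×0.0294 = 2.94 mA.
V_CE = V_CC − I_C·R_C − I_E·R_E = 12 − 2.94×1 − 2.96×0.68 = 7.05 V > V_CE(sat), so the active-region assumption holds.

active; I_C ≈ 2.9 mA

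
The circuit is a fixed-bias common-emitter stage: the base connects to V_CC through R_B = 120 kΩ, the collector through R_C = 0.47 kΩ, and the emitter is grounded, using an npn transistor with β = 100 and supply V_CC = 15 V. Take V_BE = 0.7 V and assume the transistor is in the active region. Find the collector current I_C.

Base loop: V_CC = I_B·R_B + V_BE, so I_B = (15 − 0.7)/120 kΩ = 0.119 mA.
In the active region I_C = β·I_B = 100 × 0.119 = 11.9 mA.
Collector loop: V_CE = V_CC − I_C·R_C = 15 − 11.9×0.47 = 9.4 V.
Since V_CE = 9.4 V > V_CE(sat) ≈ 0.2 V, the transistor is in the active region as assumed.

I_C ≈ 12 mA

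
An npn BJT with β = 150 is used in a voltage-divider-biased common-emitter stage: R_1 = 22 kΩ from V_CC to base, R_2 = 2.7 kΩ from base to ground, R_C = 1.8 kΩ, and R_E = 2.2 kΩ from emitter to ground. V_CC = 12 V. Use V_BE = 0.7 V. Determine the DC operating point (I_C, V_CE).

I_C ≈ 0.27 mA, V_CE ≈ 11 V

Thevenize the base divider: V_Th = V_CC·R_2/(R_1+R_2) = 12×2.7/24.7 = 1.31 V, R_Th = R_1‖R_2 = 2.4 kΩ.
Base-emitter loop: V_Th = I_B·R_Th + V_BE + (β+1)I_B·R_E, so I_B = (1.31 − 0.7) / (2.4 + 151×2.2) = 0.00183 mA.
I_C = β·I_B = 150×0.00183 = 0.274 mA, and I_E = (β+1)I_B = 0.276 mA.
V_CE = V_CC − I_C·R_C − I_E·R_E = 12 − 0.274×1.8 − 0.276×2.2 = 10.9 V.
V_CE = 10.9 V > 0.2 V confirms active-region operation.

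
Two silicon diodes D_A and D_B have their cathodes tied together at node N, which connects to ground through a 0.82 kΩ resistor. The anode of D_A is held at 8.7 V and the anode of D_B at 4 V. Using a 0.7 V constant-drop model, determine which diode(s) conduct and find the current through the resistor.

Assume both conduct. Then node N would need to be at both 8.7−0.7 = 8 V and 4−0.7 = 3.3 V, which is impossible.
Assume only D_A conducts: V_N = 8.7 − 0.7 = 8 V, so I_R = 8/0.82 = 9.76 mA.
Check D_B: its anode-to-cathode voltage is 4 − 8 = -4 V < 0.7 V, so it is off. The assumption is consistent.

Only D_A conducts; I_R ≈ 9.8 mA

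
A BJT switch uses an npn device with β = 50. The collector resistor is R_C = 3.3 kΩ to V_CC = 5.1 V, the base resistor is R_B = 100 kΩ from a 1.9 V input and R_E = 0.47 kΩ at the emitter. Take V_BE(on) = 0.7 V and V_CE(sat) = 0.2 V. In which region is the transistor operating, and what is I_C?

active; I_C ≈ 0.48 mA

Assume active. Base-emitter loop: I_B = (V_BB − V_BE)/(R_B + (β+1)R_E) = (1.9 − 0.7)/(100 + 51×0.47) = 0.00968 mA.
I_C = β·I_B = 50×0.00968 = 0.484 mA.
V_CE = V_CC − I_C·R_C − I_E·R_E = 5.1 − 0.484×3.3 − 0.494×0.47 = 3.27 V > V_CE(sat), so the active-region assumption holds.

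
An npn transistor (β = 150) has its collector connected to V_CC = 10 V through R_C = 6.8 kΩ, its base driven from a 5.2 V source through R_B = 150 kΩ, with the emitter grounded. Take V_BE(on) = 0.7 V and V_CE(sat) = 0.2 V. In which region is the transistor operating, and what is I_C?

saturation; I_C ≈ 1.4 mA

Assume active: I_B = (5.2 − 0.7)/150 = 0.03 mA, giving I_C = β·I_B = 4.5 mA.
But then V_CE = 10 − 4.5×6.8 = -20.6 V < V_CE(sat) = 0.2 V — impossible in the active region.
So the transistor is saturated. With V_CE = 0.2 V, I_C = (V_CC − 0.2)/R_C = 9.8/6.8 = 1.44 mA.
Check: β·I_B = 4.5 mA > I_C = 1.44 mA, confirming saturation.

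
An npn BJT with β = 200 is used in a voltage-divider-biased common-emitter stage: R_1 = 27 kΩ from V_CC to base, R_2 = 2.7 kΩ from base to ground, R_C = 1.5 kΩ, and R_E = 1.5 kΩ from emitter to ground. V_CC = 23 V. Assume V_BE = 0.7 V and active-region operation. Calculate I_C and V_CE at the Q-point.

I_C ≈ 0.92 mA, V_CE ≈ 20 V

Thevenize the base divider: V_Th = V_CC·R_2/(R_1+R_2) = 23×2.7/29.7 = 2.09 V, R_Th = R_1‖R_2 = 2.45 kΩ.
Base-emitter loop: V_Th = I_B·R_Th + V_BE + (β+1)I_B·R_E, so I_B = (2.09 − 0.7) / (2.45 + 201×1.5) = 0.00458 mA.
I_C = β·I_B = 200×0.00458 = 0.915 mA, and I_E = (β+1)I_B = 0.92 mA.
V_CE = V_CC − I_C·R_C − I_E·R_E = 23 − 0.915×1.5 − 0.92×1.5 = 20.2 V.
V_CE = 20.2 V > 0.2 V confirms active-region operation.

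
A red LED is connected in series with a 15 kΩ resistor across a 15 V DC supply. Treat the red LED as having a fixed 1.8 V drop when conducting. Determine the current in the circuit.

I ≈ 0.88 mA

KVL around the loop: 15 = V_D + I·R = 1.8 + I × 15 kΩ.
So I = (15 − 1.8) / 15 kΩ = 13.2 / 15 = 0.88 mA.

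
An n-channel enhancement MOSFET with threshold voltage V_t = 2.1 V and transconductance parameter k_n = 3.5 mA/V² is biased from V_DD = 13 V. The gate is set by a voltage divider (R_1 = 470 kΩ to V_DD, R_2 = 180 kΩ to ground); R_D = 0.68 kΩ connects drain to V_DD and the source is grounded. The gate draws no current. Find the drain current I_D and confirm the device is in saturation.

I_D ≈ 3.9 mA

V_G = V_DD·R_2/(R_1+R_2) = 13×180/650 = 3.6 V. With the source grounded, V_GS = V_G = 3.6 V.
Assume saturation: I_D = (k_n/2)(V_GS − V_t)² = (3.5/2)×(3.6 − 2.1)² = 1.75×1.5² = 3.94 mA.
V_DS = V_DD − I_D·R_D = 13 − 3.94×0.68 = 10.3 V.
Saturation requires V_DS ≥ V_GS − V_t = 1.5 V; 10.3 ≥ 1.5 ✓.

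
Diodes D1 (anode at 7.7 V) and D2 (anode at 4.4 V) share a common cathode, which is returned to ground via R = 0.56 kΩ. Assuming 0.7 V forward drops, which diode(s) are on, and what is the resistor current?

Only D1 conducts; I_R ≈ 12 mA

Assume both conduct. Then node N would need to be at both 7.7−0.7 = 7 V and 4.4−0.7 = 3.7 V, which is impossible.
Assume only D1 conducts: V_N = 7.7 − 0.7 = 7 V, so I_R = 7/0.56 = 12.5 mA.
Check D2: its anode-to-cathode voltage is 4.4 − 7 = -2.6 V < 0.7 V, so it is off. The assumption is consistent.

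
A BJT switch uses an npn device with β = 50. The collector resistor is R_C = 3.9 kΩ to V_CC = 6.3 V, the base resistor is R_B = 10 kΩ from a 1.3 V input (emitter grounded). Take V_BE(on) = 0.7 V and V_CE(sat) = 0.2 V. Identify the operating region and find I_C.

Assume active: I_B = (1.3 − 0.7)/10 = 0.06 mA, giving I_C = β·I_B = 3 mA.
But then V_CE = 6.3 − 3×3.9 = -5.4 V < V_CE(sat) = 0.2 V — impossible in the active region.
So the transistor is saturated. With V_CE = 0.2 V, I_C = (V_CC − 0.2)/R_C = 6.1/3.9 = 1.56 mA.
Check: β·I_B = 3 mA > I_C = 1.56 mA, confirming saturation.

saturation; I_C ≈ 1.6 mA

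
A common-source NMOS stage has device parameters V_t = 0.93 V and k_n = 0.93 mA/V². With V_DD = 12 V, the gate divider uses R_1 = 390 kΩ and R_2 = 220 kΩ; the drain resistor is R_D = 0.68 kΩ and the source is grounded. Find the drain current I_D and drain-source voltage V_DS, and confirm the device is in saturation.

V_G = V_DD·R_2/(R_1+R_2) = 12×220/610 = 4.33 V. With the source grounded, V_GS = V_G = 4.33 V.
Assume saturation: I_D = (k_n/2)(V_GS − V_t)² = (0.93/2)×(4.33 − 0.93)² = 0.465×3.4² = 5.37 mA.
V_DS = V_DD − I_D·R_D = 12 − 5.37×0.68 = 8.35 V.
Saturation requires V_DS ≥ V_GS − V_t = 3.4 V; 8.35 ≥ 3.4 ✓.

I_D ≈ 5.4 mA, V_DS ≈ 8.3 V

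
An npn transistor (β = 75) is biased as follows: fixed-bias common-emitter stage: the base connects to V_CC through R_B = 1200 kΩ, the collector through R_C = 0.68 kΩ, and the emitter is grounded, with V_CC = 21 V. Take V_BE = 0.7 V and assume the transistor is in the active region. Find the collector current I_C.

Base loop: V_CC = I_B·R_B + V_BE, so I_B = (21 − 0.7)/1200 kΩ = 0.0169 mA.
In the active region I_C = β·I_B = 75 × 0.0169 = 1.27 mA.
Collector loop: V_CE = V_CC − I_C·R_C = 21 − 1.27×0.68 = 20.1 V.
Since V_CE = 20.1 V > V_CE(sat) ≈ 0.2 V, the transistor is in the active region as assumed.

I_C ≈ 1.3 mA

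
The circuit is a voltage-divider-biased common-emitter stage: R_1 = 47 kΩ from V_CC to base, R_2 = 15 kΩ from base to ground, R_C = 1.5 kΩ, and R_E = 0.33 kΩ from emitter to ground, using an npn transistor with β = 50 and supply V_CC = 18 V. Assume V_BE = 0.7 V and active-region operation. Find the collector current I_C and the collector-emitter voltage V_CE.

I_C ≈ 6.5 mA, V_CE ≈ 6.1 V

Thevenize the base divider: V_Th = V_CC·R_2/(R_1+R_2) = 18×15/62 = 4.35 V, R_Th = R_1‖R_2 = 11.4 kΩ.
Base-emitter loop: V_Th = I_B·R_Th + V_BE + (β+1)I_B·R_E, so I_B = (4.35 − 0.7) / (11.4 + 51×0.33) = 0.13 mA.
I_C = β·I_B = 50×0.13 = 6.48 mA, and I_E = (β+1)I_B = 6.61 mA.
V_CE = V_CC − I_C·R_C − I_E·R_E = 18 − 6.48×1.5 − 6.61×0.33 = 6.1 V.
V_CE = 6.1 V > 0.2 V confirms active-region operation.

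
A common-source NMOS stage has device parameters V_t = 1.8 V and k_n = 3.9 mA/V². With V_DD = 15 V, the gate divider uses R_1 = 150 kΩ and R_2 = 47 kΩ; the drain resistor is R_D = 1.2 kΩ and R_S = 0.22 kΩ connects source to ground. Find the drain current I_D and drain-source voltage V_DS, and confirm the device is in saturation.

I_D ≈ 2.7 mA, V_DS ≈ 11 V

V_G = V_DD·R_2/(R_1+R_2) = 15×47/197 = 3.58 V.
Assume saturation: I_D = (k_n/2)(V_GS − V_t)² with V_GS = V_G − I_D·R_S = 3.58 − 0.22·I_D.
Substituting gives 0.0944·I_D² − 2.53·I_D + 6.17 = 0, with roots I_D = 2.72 or 24 mA.
The root I_D = 24 mA gives V_GS = -1.71 V ≤ V_t, so take I_D = 2.72 mA.
Then V_GS = 2.98 V and V_DS = V_DD − I_D(R_D+R_S) = 15 − 2.72×1.42 = 11.1 V.
Saturation requires V_DS ≥ V_GS − V_t = 1.18 V; 11.1 ≥ 1.18 ✓.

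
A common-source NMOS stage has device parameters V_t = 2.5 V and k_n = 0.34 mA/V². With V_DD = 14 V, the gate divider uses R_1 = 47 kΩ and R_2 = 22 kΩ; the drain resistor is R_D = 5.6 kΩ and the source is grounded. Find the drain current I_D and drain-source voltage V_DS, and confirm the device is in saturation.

V_G = V_DD·R_2/(R_1+R_2) = 14×22/69 = 4.46 V. With the source grounded, V_GS = V_G = 4.46 V.
Assume saturation: I_D = (k_n/2)(V_GS − V_t)² = (0.34/2)×(4.46 − 2.5)² = 0.17×1.96² = 0.656 mA.
V_DS = V_DD − I_D·R_D = 14 − 0.656×5.6 = 10.3 V.
Saturation requires V_DS ≥ V_GS − V_t = 1.96 V; 10.3 ≥ 1.96 ✓.

I_D ≈ 0.66 mA, V_DS ≈ 10 V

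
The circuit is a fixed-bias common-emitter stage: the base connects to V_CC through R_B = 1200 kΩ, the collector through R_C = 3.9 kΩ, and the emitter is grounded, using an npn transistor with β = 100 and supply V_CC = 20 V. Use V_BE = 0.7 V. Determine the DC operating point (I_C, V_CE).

Base loop: V_CC = I_B·R_B + V_BE, so I_B = (20 − 0.7)/1200 kΩ = 0.0161 mA.
In the active region I_C = β·I_B = 100 × 0.0161 = 1.61 mA.
Collector loop: V_CE = V_CC − I_C·R_C = 20 − 1.61×3.9 = 13.7 V.
Since V_CE = 13.7 V > V_CE(sat) ≈ 0.2 V, the transistor is in the active region as assumed.

I_C ≈ 1.6 mA, V_CE ≈ 14 V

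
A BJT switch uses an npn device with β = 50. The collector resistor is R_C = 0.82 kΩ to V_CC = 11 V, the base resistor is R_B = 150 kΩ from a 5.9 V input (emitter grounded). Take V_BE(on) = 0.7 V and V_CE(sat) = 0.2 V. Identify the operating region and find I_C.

active; I_C ≈ 1.7 mA

Assume active. Base-emitter loop: I_B = (V_BB − V_BE)/R_B = (5.9 − 0.7)/150 = 0.0347 mA.
I_C = β·I_B = 50×0.0347 = 1.73 mA.
V_CE = V_CC − I_C·R_C = 11 − 1.73×0.82 = 9.58 V > V_CE(sat), so the active-region assumption holds.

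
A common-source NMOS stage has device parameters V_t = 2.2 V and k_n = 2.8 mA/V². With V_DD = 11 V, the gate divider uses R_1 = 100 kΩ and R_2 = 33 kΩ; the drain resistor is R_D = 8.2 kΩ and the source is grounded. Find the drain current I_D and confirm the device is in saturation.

V_G = V_DD·R_2/(R_1+R_2) = 11×33/133 = 2.73 V. With the source grounded, V_GS = V_G = 2.73 V.
Assume saturation: I_D = (k_n/2)(V_GS − V_t)² = (2.8/2)×(2.73 − 2.2)² = 1.4×0.529² = 0.392 mA.
V_DS = V_DD − I_D·R_D = 11 − 0.392×8.2 = 7.78 V.
Saturation requires V_DS ≥ V_GS − V_t = 0.529 V; 7.78 ≥ 0.529 ✓.

I_D ≈ 0.39 mA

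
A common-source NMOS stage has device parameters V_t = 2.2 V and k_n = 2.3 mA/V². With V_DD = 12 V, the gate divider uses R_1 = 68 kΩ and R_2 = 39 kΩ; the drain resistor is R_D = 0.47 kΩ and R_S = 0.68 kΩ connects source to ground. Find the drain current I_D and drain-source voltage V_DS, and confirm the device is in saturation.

V_G = V_DD·R_2/(R_1+R_2) = 12×39/107 = 4.37 V.
Assume saturation: I_D = (k_n/2)(V_GS − V_t)² with V_GS = V_G − I_D·R_S = 4.37 − 0.68·I_D.
Substituting gives 0.532·I_D² − 4.4·I_D + 5.43 = 0, with roots I_D = 1.51 or 6.76 mA.
The root I_D = 6.76 mA gives V_GS = -0.225 V ≤ V_t, so take I_D = 1.51 mA.
Then V_GS = 3.35 V and V_DS = V_DD − I_D(R_D+R_S) = 12 − 1.51×1.15 = 10.3 V.
Saturation requires V_DS ≥ V_GS − V_t = 1.15 V; 10.3 ≥ 1.15 ✓.

I_D ≈ 1.5 mA, V_DS ≈ 10 V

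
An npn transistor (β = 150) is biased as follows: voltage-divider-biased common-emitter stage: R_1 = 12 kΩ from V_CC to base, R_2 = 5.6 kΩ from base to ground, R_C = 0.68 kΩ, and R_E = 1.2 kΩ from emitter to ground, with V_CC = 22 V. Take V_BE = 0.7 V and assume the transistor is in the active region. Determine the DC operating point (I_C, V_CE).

I_C ≈ 5.1 mA, V_CE ≈ 12 V

Thevenize the base divider: V_Th = V_CC·R_2/(R_1+R_2) = 22×5.6/17.6 = 7 V, R_Th = R_1‖R_2 = 3.82 kΩ.
Base-emitter loop: V_Th = I_B·R_Th + V_BE + (β+1)I_B·R_E, so I_B = (7 − 0.7) / (3.82 + 151×1.2) = 0.0341 mA.
I_C = β·I_B = 150×0.0341 = 5.11 mA, and I_E = (β+1)I_B = 5.14 mA.
V_CE = V_CC − I_C·R_C − I_E·R_E = 22 − 5.11×0.68 − 5.14×1.2 = 12.4 V.
V_CE = 12.4 V > 0.2 V confirms active-region operation.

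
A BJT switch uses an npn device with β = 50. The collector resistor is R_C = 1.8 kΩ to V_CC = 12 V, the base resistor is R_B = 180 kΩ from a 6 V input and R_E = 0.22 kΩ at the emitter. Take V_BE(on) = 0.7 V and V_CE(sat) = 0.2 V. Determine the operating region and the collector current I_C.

Assume active. Base-emitter loop: I_B = (V_BB − V_BE)/(R_B + (β+1)R_E) = (6 − 0.7)/(180 + 51×0.22) = 0.0277 mA.
I_C = β·I_B = 50×0.0277 = 1.39 mA.
V_CE = V_CC − I_C·R_C − I_E·R_E = 12 − 1.39×1.8 − 1.41×0.22 = 9.19 V > V_CE(sat), so the active-region assumption holds.

active; I_C ≈ 1.4 mA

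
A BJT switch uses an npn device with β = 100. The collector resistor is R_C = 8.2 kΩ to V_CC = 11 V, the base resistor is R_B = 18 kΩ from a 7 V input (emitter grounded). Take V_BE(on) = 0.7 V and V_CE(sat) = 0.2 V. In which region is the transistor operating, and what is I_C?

Assume active: I_B = (7 − 0.7)/18 = 0.35 mA, giving I_C = β·I_B = 35 mA.
But then V_CE = 11 − 35×8.2 = -276 V < V_CE(sat) = 0.2 V — impossible in the active region.
So the transistor is saturated. With V_CE = 0.2 V, I_C = (V_CC − 0.2)/R_C = 10.8/8.2 = 1.32 mA.
Check: β·I_B = 35 mA > I_C = 1.32 mA, confirming saturation.

saturation; I_C ≈ 1.3 mA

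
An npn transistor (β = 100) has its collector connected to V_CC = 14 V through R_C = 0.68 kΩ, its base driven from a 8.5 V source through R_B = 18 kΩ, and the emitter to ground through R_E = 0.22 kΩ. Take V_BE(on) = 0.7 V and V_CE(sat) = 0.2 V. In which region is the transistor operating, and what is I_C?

saturation; I_C ≈ 15 mA

Assume active: I_B = (8.5 − 0.7)/(18 + 101×0.22) = 0.194 mA, I_C = β·I_B = 19.4 mA.
Then V_CE = 14 − 19.4×0.68 − 19.6×0.22 = -3.5 V < 0.2 V — the active assumption fails.
Re-solve with V_CE = 0.2 V. KCL at the emitter: V_E/R_E = (V_BB−0.7−V_E)/R_B + (V_CC−0.2−V_E)/R_C, giving V_E = 3.41 V.
I_C = (V_CC − 0.2 − V_E)/R_C = (13.8 − 3.41)/0.68 = 15.3 mA.
Check: I_B = (7.8 − 3.41)/18 = 0.244 mA, and β·I_B = 24.4 mA > I_C, confirming saturation.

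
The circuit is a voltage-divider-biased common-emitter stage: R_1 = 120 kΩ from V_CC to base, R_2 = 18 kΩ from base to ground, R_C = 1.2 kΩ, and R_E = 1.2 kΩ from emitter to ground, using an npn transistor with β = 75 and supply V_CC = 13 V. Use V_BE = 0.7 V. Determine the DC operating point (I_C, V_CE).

I_C ≈ 0.7 mA, V_CE ≈ 11 V

Thevenize the base divider: V_Th = V_CC·R_2/(R_1+R_2) = 13×18/138 = 1.7 V, R_Th = R_1‖R_2 = 15.7 kΩ.
Base-emitter loop: V_Th = I_B·R_Th + V_BE + (β+1)I_B·R_E, so I_B = (1.7 − 0.7) / (15.7 + 76×1.2) = 0.00932 mA.
I_C = β·I_B = 75×0.00932 = 0.699 mA, and I_E = (β+1)I_B = 0.708 mA.
V_CE = V_CC − I_C·R_C − I_E·R_E = 13 − 0.699×1.2 − 0.708×1.2 = 11.3 V.
V_CE = 11.3 V > 0.2 V confirms active-region operation.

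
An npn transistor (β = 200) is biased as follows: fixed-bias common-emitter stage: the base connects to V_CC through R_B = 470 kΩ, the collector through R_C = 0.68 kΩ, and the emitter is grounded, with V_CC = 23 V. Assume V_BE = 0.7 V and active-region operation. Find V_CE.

Base loop: V_CC = I_B·R_B + V_BE, so I_B = (23 − 0.7)/470 kΩ = 0.0474 mA.
In the active region I_C = β·I_B = 200 × 0.0474 = 9.49 mA.
Collector loop: V_CE = V_CC − I_C·R_C = 23 − 9.49×0.68 = 16.5 V.
Since V_CE = 16.5 V > V_CE(sat) ≈ 0.2 V, the transistor is in the active region as assumed.

V_CE ≈ 17 V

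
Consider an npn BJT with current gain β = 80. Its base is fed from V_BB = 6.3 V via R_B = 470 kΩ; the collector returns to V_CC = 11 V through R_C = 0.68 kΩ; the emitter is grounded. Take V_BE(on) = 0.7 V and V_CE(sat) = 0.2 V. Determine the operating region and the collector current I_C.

active; I_C ≈ 0.95 mA

Assume active. Base-emitter loop: I_B = (V_BB − V_BE)/R_B = (6.3 − 0.7)/470 = 0.0119 mA.
I_C = β·I_B = 80×0.0119 = 0.953 mA.
V_CE = V_CC − I_C·R_C = 11 − 0.953×0.68 = 10.4 V > V_CE(sat), so the active-region assumption holds.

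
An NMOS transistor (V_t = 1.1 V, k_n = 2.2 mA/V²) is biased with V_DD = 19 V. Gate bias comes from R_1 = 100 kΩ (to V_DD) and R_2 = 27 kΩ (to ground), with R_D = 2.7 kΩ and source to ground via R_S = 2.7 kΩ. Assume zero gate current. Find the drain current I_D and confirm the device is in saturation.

I_D ≈ 0.78 mA

V_G = V_DD·R_2/(R_1+R_2) = 19×27/127 = 4.04 V.
Assume saturation: I_D = (k_n/2)(V_GS − V_t)² with V_GS = V_G − I_D·R_S = 4.04 − 2.7·I_D.
Substituting gives 8.02·I_D² − 18.5·I_D + 9.5 = 0, with roots I_D = 0.777 or 1.52 mA.
The root I_D = 1.52 mA gives V_GS = -0.0773 V ≤ V_t, so take I_D = 0.777 mA.
Then V_GS = 1.94 V and V_DS = V_DD − I_D(R_D+R_S) = 19 − 0.777×5.4 = 14.8 V.
Saturation requires V_DS ≥ V_GS − V_t = 0.841 V; 14.8 ≥ 0.841 ✓.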